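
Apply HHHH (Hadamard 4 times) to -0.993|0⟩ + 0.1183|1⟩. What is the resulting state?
-0.993|0⟩ + 0.1183|1⟩

H² = I, so an even number of Hadamards cancels: H^4 = I and the state is unchanged.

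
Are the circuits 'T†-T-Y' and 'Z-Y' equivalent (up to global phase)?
No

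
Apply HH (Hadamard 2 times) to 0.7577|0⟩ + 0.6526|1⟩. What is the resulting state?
0.7577|0⟩ + 0.6526|1⟩

H² = I, so an even number of Hadamards cancels: H^2 = I and the state is unchanged.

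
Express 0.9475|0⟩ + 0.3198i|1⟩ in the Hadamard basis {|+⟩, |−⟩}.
(0.67 + 0.2261i)|+⟩ + (0.67 - 0.2261i)|−⟩

With |ψ⟩ = α|0⟩ + β|1⟩, the Hadamard-basis coefficients are ⟨+|ψ⟩ = (α + β)/√2 and ⟨−|ψ⟩ = (α − β)/√2.
Here α = 0.9475, β = 0.3198i: (α + β)/√2 = (0.67 + 0.2261i), (α − β)/√2 = (0.67 - 0.2261i).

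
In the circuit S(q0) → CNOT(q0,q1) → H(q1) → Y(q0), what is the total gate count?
4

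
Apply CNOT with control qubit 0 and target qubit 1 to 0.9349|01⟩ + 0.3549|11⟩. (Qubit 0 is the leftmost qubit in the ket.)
0.9349|01⟩ + 0.3549|10⟩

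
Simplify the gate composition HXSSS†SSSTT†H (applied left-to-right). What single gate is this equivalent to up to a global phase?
Z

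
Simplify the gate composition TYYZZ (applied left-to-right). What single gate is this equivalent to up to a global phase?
T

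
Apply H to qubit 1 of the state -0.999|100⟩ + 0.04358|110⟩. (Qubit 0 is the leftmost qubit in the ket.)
-0.6756|100⟩ - 0.7372|110⟩

H on qubit 1 mixes each pair of kets that differ only in qubit 1: amplitudes (a, b) of (|…0…⟩, |…1…⟩) become ((a + b)/√2, (a − b)/√2). Kets absent from the input have amplitude 0.
(|100⟩, |110⟩): (a, b) = (-0.999, 0.04358) → (-0.6756, -0.7372)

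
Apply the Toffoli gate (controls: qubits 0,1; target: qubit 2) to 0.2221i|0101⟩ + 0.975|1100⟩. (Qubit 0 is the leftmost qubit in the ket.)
0.2221i|0101⟩ + 0.975|1110⟩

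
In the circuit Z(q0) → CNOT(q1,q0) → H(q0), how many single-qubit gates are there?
2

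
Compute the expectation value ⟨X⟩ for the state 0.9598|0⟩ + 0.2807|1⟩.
0.5388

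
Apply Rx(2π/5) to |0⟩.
0.809|0⟩ - 0.5878i|1⟩

Rx(2π/5) = [[cos(θ/2), −i·sin(θ/2)], [−i·sin(θ/2), cos(θ/2)]]; θ = 2π/5, cos(θ/2) ≈ 0.809017, sin(θ/2) ≈ 0.587785.
With a = amp(|0⟩) = 1 and b = amp(|1⟩) = 0:
new amp(|0⟩) = (0.809017)·a + (-0.587785i)·b = 0.809
new amp(|1⟩) = (-0.587785i)·a + (0.809017)·b = -0.5878i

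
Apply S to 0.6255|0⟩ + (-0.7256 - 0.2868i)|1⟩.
0.6255|0⟩ + (0.2868 - 0.7256i)|1⟩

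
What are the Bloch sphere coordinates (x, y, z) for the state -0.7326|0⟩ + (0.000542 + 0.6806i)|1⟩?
(-0.0007941, -0.9972, 0.07349)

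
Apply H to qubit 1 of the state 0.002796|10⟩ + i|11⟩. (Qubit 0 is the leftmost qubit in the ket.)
(0.001977 + (1/√2)i)|10⟩ + (0.001977 - (1/√2)i)|11⟩

H on qubit 1 mixes each pair of kets that differ only in qubit 1: amplitudes (a, b) of (|…0…⟩, |…1…⟩) become ((a + b)/√2, (a − b)/√2). Kets absent from the input have amplitude 0.
(|10⟩, |11⟩): (a, b) = (0.002796, i) → ((0.001977 + (1/√2)i), (0.001977 - (1/√2)i))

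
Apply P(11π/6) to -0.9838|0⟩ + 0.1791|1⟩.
-0.9838|0⟩ + (0.1551 - 0.08955i)|1⟩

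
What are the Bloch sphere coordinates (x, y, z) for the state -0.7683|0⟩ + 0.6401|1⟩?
(-0.9836, 0, 0.1806)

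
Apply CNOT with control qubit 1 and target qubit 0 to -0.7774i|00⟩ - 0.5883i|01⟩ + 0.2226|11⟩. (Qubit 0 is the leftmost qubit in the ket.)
-0.7774i|00⟩ + 0.2226|01⟩ - 0.5883i|11⟩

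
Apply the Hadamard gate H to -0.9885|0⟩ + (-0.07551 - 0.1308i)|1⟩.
(-0.7524 - 0.09249i)|0⟩ + (-0.6456 + 0.09249i)|1⟩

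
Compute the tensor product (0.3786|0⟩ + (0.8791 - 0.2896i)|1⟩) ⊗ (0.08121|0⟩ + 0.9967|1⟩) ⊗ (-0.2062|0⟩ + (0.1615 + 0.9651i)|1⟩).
-0.00634|000⟩ + (0.004965 + 0.02967i)|001⟩ - 0.07781|010⟩ + (0.06094 + 0.3642i)|011⟩ + (-0.01472 + 0.004849i)|100⟩ + (0.03423 + 0.0651i)|101⟩ + (-0.1807 + 0.05952i)|110⟩ + (0.4201 + 0.799i)|111⟩

amp(|b₁b₂…⟩) = product of the factor amplitudes for bits b₁, b₂, …; only kets whose every factor amplitude is nonzero survive.
|000⟩: (0.3786)(0.08121)(-0.2062) = -0.00634
|001⟩: (0.3786)(0.08121)(0.1615 + 0.9651i) = (0.004965 + 0.02967i)
|010⟩: (0.3786)(0.9967)(-0.2062) = -0.07781
|011⟩: (0.3786)(0.9967)(0.1615 + 0.9651i) = (0.06094 + 0.3642i)
|100⟩: (0.8791 - 0.2896i)(0.08121)(-0.2062) = (-0.01472 + 0.004849i)
|101⟩: (0.8791 - 0.2896i)(0.08121)(0.1615 + 0.9651i) = (0.03423 + 0.0651i)
|110⟩: (0.8791 - 0.2896i)(0.9967)(-0.2062) = (-0.1807 + 0.05952i)
|111⟩: (0.8791 - 0.2896i)(0.9967)(0.1615 + 0.9651i) = (0.4201 + 0.799i)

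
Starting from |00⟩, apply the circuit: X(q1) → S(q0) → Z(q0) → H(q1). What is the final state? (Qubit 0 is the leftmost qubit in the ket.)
1/√2|00⟩ - 1/√2|01⟩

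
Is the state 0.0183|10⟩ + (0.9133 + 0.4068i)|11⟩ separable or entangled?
Separable

Writing the state as a|00⟩ + b|01⟩ + c|10⟩ + d|11⟩, it is a product state iff ad − bc = 0.
Here (a, b, c, d) = (0, 0, 0.0183, (0.9133 + 0.4068i)): ad − bc = (0)(0.9133 + 0.4068i) − (0)(0.0183) = 0, so the state is separable.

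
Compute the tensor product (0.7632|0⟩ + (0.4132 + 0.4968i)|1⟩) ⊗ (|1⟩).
0.7632|01⟩ + (0.4132 + 0.4968i)|11⟩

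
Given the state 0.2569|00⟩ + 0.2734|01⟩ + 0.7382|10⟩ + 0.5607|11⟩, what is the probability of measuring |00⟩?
0.066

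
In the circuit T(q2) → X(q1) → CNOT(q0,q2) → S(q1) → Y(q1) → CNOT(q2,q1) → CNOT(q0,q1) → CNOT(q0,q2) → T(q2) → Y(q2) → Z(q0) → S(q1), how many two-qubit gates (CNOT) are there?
4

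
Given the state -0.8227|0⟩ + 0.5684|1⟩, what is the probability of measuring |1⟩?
0.3231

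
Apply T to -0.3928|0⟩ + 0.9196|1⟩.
-0.3928|0⟩ + (0.6503 + 0.6503i)|1⟩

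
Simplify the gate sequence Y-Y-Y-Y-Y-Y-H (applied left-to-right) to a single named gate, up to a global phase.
H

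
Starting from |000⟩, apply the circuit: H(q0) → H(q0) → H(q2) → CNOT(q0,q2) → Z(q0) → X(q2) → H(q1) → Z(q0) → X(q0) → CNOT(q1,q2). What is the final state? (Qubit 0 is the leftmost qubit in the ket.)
1/2|100⟩ + 1/2|101⟩ + 1/2|110⟩ + 1/2|111⟩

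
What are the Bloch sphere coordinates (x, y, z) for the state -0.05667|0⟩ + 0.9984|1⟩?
(-0.1132, 0, -0.9936)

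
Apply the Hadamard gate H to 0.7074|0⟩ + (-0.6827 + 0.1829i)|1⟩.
(0.01747 + 0.1293i)|0⟩ + (0.9829 - 0.1293i)|1⟩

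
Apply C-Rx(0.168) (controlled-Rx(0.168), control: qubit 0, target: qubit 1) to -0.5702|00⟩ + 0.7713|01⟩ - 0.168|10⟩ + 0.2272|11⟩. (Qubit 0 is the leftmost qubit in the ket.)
-0.5702|00⟩ + 0.7713|01⟩ + (-0.1674 - 0.01906i)|10⟩ + (0.2264 + 0.0141i)|11⟩

C-Rx(0.168) leaves the control-|0⟩ kets |00⟩, |01⟩ unchanged and applies Rx(0.168) to qubit 1 on the control-|1⟩ pair (|10⟩, |11⟩).
Rx(0.168) = [[cos(θ/2), −i·sin(θ/2)], [−i·sin(θ/2), cos(θ/2)]]; θ = 0.168, cos(θ/2) ≈ 0.996474, sin(θ/2) ≈ 0.0839013.
With a = amp(|10⟩) = -0.168 and b = amp(|11⟩) = 0.2272:
new amp(|10⟩) = (0.996474)·a + (-0.0839013i)·b = (-0.1674 - 0.01906i)
new amp(|11⟩) = (-0.0839013i)·a + (0.996474)·b = (0.2264 + 0.0141i)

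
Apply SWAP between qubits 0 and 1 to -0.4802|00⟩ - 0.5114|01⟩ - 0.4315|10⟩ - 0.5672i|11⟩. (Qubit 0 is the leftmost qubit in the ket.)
-0.4802|00⟩ - 0.4315|01⟩ - 0.5114|10⟩ - 0.5672i|11⟩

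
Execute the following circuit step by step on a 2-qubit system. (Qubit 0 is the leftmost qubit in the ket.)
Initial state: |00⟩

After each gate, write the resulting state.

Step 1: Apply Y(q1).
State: i|01⟩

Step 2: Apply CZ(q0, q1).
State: i|01⟩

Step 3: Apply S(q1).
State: -|01⟩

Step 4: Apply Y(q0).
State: -i|11⟩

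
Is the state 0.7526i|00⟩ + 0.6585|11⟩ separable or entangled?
Entangled

Writing the state as a|00⟩ + b|01⟩ + c|10⟩ + d|11⟩, it is a product state iff ad − bc = 0.
Here (a, b, c, d) = (0.7526i, 0, 0, 0.6585): ad − bc = (0.7526i)(0.6585) − (0)(0) = 0.4956i ≠ 0, so the state is entangled.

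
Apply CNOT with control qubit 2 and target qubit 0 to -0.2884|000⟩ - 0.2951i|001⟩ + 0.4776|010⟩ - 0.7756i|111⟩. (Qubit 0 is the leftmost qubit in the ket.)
-0.2884|000⟩ + 0.4776|010⟩ - 0.7756i|011⟩ - 0.2951i|101⟩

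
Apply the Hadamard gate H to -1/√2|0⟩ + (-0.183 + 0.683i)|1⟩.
(-0.6294 + 0.483i)|0⟩ + (-0.3706 - 0.483i)|1⟩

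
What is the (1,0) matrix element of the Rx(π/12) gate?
-0.1305i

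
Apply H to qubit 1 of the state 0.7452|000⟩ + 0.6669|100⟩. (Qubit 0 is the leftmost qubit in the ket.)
0.5269|000⟩ + 0.5269|010⟩ + 0.4716|100⟩ + 0.4716|110⟩

H on qubit 1 mixes each pair of kets that differ only in qubit 1: amplitudes (a, b) of (|…0…⟩, |…1…⟩) become ((a + b)/√2, (a − b)/√2). Kets absent from the input have amplitude 0.
(|000⟩, |010⟩): (a, b) = (0.7452, 0) → (0.5269, 0.5269)
(|100⟩, |110⟩): (a, b) = (0.6669, 0) → (0.4716, 0.4716)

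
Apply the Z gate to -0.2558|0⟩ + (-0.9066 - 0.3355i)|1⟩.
-0.2558|0⟩ + (0.9066 + 0.3355i)|1⟩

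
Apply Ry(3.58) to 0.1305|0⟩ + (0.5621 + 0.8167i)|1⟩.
(-0.577 - 0.7972i)|0⟩ + (0.005147 - 0.1776i)|1⟩

Ry(3.58) = [[cos(θ/2), −sin(θ/2)], [sin(θ/2), cos(θ/2)]]; θ = 3.58, cos(θ/2) ≈ -0.217452, sin(θ/2) ≈ 0.976071.
With a = amp(|0⟩) = 0.1305 and b = amp(|1⟩) = (0.5621 + 0.8167i):
new amp(|0⟩) = (-0.217452)·a + (-0.976071)·b = (-0.577 - 0.7972i)
new amp(|1⟩) = (0.976071)·a + (-0.217452)·b = (0.005147 - 0.1776i)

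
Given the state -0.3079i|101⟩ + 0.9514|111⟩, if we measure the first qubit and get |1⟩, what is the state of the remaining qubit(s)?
-0.3079i|01⟩ + 0.9514|11⟩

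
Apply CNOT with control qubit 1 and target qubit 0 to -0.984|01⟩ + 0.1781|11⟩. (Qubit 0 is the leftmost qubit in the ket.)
0.1781|01⟩ - 0.984|11⟩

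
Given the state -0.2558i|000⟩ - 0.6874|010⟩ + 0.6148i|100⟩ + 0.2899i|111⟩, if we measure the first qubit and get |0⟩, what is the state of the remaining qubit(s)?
-0.3488i|00⟩ - 0.9372|10⟩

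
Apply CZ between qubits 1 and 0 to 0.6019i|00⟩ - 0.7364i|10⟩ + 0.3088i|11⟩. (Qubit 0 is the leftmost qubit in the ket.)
0.6019i|00⟩ - 0.7364i|10⟩ - 0.3088i|11⟩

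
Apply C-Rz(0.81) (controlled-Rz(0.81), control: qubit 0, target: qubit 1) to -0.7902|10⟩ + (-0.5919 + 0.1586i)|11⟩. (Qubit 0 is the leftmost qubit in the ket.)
(-0.7263 + 0.3114i)|10⟩ + (-0.6065 - 0.08745i)|11⟩

C-Rz(0.81) leaves the control-|0⟩ kets |00⟩, |01⟩ unchanged and applies Rz(0.81) to qubit 1 on the control-|1⟩ pair (|10⟩, |11⟩).
Rz(0.81) = [[e^(−iθ/2), 0], [0, e^(iθ/2)]] with e^(±iθ/2) = cos(θ/2) ± i·sin(θ/2); θ = 0.81, cos(θ/2) ≈ 0.919102, sin(θ/2) ≈ 0.394019.
With a = amp(|10⟩) = -0.7902 and b = amp(|11⟩) = (-0.5919 + 0.1586i):
new amp(|10⟩) = (0.919102 - 0.394019i)·a = (-0.7263 + 0.3114i)
new amp(|11⟩) = (0.919102 + 0.394019i)·b = (-0.6065 - 0.08745i)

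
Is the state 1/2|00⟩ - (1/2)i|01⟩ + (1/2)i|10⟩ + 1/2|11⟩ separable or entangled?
Separable

Writing the state as a|00⟩ + b|01⟩ + c|10⟩ + d|11⟩, it is a product state iff ad − bc = 0.
Here (a, b, c, d) = (1/2, -(1/2)i, (1/2)i, 1/2): ad − bc = (1/2)(1/2) − (-(1/2)i)((1/2)i) = 0, so the state is separable.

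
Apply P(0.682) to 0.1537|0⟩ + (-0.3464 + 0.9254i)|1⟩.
0.1537|0⟩ + (-0.8522 + 0.5i)|1⟩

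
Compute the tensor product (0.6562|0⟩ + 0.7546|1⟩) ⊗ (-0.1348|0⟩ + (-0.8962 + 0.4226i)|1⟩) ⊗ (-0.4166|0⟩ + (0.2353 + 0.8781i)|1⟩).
0.03685|000⟩ + (-0.02081 - 0.07767i)|001⟩ + (0.245 - 0.1155i)|010⟩ + (-0.3819 - 0.4511i)|011⟩ + 0.04238|100⟩ + (-0.02393 - 0.08932i)|101⟩ + (0.2817 - 0.1329i)|110⟩ + (-0.4391 - 0.5188i)|111⟩

amp(|b₁b₂…⟩) = product of the factor amplitudes for bits b₁, b₂, …; only kets whose every factor amplitude is nonzero survive.
|000⟩: (0.6562)(-0.1348)(-0.4166) = 0.03685
|001⟩: (0.6562)(-0.1348)(0.2353 + 0.8781i) = (-0.02081 - 0.07767i)
|010⟩: (0.6562)(-0.8962 + 0.4226i)(-0.4166) = (0.245 - 0.1155i)
|011⟩: (0.6562)(-0.8962 + 0.4226i)(0.2353 + 0.8781i) = (-0.3819 - 0.4511i)
|100⟩: (0.7546)(-0.1348)(-0.4166) = 0.04238
|101⟩: (0.7546)(-0.1348)(0.2353 + 0.8781i) = (-0.02393 - 0.08932i)
|110⟩: (0.7546)(-0.8962 + 0.4226i)(-0.4166) = (0.2817 - 0.1329i)
|111⟩: (0.7546)(-0.8962 + 0.4226i)(0.2353 + 0.8781i) = (-0.4391 - 0.5188i)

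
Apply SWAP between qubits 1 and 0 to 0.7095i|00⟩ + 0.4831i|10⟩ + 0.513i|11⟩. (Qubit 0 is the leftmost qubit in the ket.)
0.7095i|00⟩ + 0.4831i|01⟩ + 0.513i|11⟩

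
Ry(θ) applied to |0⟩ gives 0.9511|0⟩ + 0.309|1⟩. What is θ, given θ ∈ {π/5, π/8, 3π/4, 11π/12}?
π/5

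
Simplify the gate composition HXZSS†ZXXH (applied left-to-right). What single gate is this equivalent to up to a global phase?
Z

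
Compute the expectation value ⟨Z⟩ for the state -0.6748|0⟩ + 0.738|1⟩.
-0.08929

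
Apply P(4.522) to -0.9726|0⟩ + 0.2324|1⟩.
-0.9726|0⟩ + (-0.04398 - 0.2282i)|1⟩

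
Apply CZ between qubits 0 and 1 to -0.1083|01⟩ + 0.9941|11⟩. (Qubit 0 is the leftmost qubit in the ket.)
-0.1083|01⟩ - 0.9941|11⟩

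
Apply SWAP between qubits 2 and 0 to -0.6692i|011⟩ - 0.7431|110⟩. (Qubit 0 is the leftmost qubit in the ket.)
-0.7431|011⟩ - 0.6692i|110⟩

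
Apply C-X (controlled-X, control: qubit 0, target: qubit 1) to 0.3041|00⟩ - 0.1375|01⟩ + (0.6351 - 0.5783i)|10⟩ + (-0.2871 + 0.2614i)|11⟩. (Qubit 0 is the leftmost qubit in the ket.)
0.3041|00⟩ - 0.1375|01⟩ + (-0.2871 + 0.2614i)|10⟩ + (0.6351 - 0.5783i)|11⟩

C-X leaves the control-|0⟩ kets |00⟩, |01⟩ unchanged and applies X to qubit 1 on the control-|1⟩ pair (|10⟩, |11⟩).
X = [[0, 1], [1, 0]].
With a = amp(|10⟩) = (0.6351 - 0.5783i) and b = amp(|11⟩) = (-0.2871 + 0.2614i):
new amp(|10⟩) = (1)·b = (-0.2871 + 0.2614i)
new amp(|11⟩) = (1)·a = (0.6351 - 0.5783i)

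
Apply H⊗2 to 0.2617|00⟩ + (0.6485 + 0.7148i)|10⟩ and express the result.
(0.4551 + 0.3574i)|00⟩ + (0.4551 + 0.3574i)|01⟩ + (-0.1934 - 0.3574i)|10⟩ + (-0.1934 - 0.3574i)|11⟩

H⊗2 gives amp(|y⟩) = (1/2) Σ_x (−1)^(x·y) amp(|x⟩), where x·y is the number of positions in which both x and y have a 1.
|00⟩: (0.2617 + (0.6485 + 0.7148i))/2 = (0.4551 + 0.3574i)
|01⟩: (0.2617 + (0.6485 + 0.7148i))/2 = (0.4551 + 0.3574i)
|10⟩: (0.2617 - (0.6485 + 0.7148i))/2 = (-0.1934 - 0.3574i)
|11⟩: (0.2617 - (0.6485 + 0.7148i))/2 = (-0.1934 - 0.3574i)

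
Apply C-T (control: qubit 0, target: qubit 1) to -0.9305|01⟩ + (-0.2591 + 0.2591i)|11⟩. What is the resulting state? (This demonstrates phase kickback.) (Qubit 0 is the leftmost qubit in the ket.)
-0.9305|01⟩ - 0.3664|11⟩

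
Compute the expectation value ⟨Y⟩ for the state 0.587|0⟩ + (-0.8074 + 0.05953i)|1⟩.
0.06989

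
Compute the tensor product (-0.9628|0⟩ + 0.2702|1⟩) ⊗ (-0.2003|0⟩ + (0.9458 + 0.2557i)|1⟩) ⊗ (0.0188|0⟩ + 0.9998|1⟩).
0.003626|000⟩ + 0.1928|001⟩ + (-0.01712 - 0.004628i)|010⟩ + (-0.9104 - 0.2461i)|011⟩ - 0.001017|100⟩ - 0.05411|101⟩ + (0.004804 + 0.001299i)|110⟩ + (0.2555 + 0.06908i)|111⟩

amp(|b₁b₂…⟩) = product of the factor amplitudes for bits b₁, b₂, …; only kets whose every factor amplitude is nonzero survive.
|000⟩: (-0.9628)(-0.2003)(0.0188) = 0.003626
|001⟩: (-0.9628)(-0.2003)(0.9998) = 0.1928
|010⟩: (-0.9628)(0.9458 + 0.2557i)(0.0188) = (-0.01712 - 0.004628i)
|011⟩: (-0.9628)(0.9458 + 0.2557i)(0.9998) = (-0.9104 - 0.2461i)
|100⟩: (0.2702)(-0.2003)(0.0188) = -0.001017
|101⟩: (0.2702)(-0.2003)(0.9998) = -0.05411
|110⟩: (0.2702)(0.9458 + 0.2557i)(0.0188) = (0.004804 + 0.001299i)
|111⟩: (0.2702)(0.9458 + 0.2557i)(0.9998) = (0.2555 + 0.06908i)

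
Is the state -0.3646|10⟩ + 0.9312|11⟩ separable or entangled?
Separable

Writing the state as a|00⟩ + b|01⟩ + c|10⟩ + d|11⟩, it is a product state iff ad − bc = 0.
Here (a, b, c, d) = (0, 0, -0.3646, 0.9312): ad − bc = (0)(0.9312) − (0)(-0.3646) = 0, so the state is separable.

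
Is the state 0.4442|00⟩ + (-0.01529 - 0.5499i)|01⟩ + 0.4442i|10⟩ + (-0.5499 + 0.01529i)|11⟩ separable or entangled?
Entangled

Writing the state as a|00⟩ + b|01⟩ + c|10⟩ + d|11⟩, it is a product state iff ad − bc = 0.
Here (a, b, c, d) = (0.4442, (-0.01529 - 0.5499i), 0.4442i, (-0.5499 + 0.01529i)): ad − bc = (0.4442)(-0.5499 + 0.01529i) − (-0.01529 - 0.5499i)(0.4442i) = (-0.4885 + 0.01358i) ≠ 0, so the state is entangled.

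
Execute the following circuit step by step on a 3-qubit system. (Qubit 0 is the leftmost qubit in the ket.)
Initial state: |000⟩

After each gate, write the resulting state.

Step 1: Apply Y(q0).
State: i|100⟩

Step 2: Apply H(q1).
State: (1/√2)i|100⟩ + (1/√2)i|110⟩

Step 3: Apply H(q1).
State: i|100⟩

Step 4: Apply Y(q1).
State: -|110⟩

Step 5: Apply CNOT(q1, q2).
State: -|111⟩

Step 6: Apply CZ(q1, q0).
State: |111⟩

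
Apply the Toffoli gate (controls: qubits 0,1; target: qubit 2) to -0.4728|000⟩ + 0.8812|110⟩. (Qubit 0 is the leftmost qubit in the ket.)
-0.4728|000⟩ + 0.8812|111⟩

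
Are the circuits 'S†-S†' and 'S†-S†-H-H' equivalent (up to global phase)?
Yes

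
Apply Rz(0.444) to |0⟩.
(0.9755 - 0.2202i)|0⟩

Rz(0.444) = [[e^(−iθ/2), 0], [0, e^(iθ/2)]] with e^(±iθ/2) = cos(θ/2) ± i·sin(θ/2); θ = 0.444, cos(θ/2) ≈ 0.975459, sin(θ/2) ≈ 0.220181.
With a = amp(|0⟩) = 1 and b = amp(|1⟩) = 0:
new amp(|0⟩) = (0.975459 - 0.220181i)·a = (0.9755 - 0.2202i)
new amp(|1⟩) = (0.975459 + 0.220181i)·b = 0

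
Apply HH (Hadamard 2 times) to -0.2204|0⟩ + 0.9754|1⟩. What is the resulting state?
-0.2204|0⟩ + 0.9754|1⟩

H² = I, so an even number of Hadamards cancels: H^2 = I and the state is unchanged.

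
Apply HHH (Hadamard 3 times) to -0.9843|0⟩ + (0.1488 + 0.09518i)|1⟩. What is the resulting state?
(-0.5908 + 0.0673i)|0⟩ + (-0.8012 - 0.0673i)|1⟩

H² = I, so H^3 = H: a single Hadamard. With (a, b) = (-0.9843, (0.1488 + 0.09518i)), H gives ((a + b)/√2, (a − b)/√2) = ((-0.5908 + 0.0673i), (-0.8012 - 0.0673i)).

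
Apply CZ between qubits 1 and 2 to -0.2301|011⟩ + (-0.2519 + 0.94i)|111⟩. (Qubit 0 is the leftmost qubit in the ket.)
0.2301|011⟩ + (0.2519 - 0.94i)|111⟩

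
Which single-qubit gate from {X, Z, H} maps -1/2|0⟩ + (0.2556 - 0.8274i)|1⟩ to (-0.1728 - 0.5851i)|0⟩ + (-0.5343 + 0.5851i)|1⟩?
H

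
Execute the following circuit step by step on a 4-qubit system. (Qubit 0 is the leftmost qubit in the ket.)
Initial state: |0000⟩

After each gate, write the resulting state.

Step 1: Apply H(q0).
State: 1/√2|0000⟩ + 1/√2|1000⟩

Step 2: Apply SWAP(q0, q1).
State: 1/√2|0000⟩ + 1/√2|0100⟩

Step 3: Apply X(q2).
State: 1/√2|0010⟩ + 1/√2|0110⟩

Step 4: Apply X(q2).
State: 1/√2|0000⟩ + 1/√2|0100⟩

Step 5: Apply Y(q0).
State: (1/√2)i|1000⟩ + (1/√2)i|1100⟩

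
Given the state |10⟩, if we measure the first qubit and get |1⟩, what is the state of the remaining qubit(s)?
|0⟩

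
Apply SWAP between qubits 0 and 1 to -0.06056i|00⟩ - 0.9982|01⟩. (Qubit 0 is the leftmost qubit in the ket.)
-0.06056i|00⟩ - 0.9982|10⟩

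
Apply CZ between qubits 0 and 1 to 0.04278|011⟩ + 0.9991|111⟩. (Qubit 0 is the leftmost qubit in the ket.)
0.04278|011⟩ - 0.9991|111⟩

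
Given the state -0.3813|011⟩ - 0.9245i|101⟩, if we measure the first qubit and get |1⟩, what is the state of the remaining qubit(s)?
-i|01⟩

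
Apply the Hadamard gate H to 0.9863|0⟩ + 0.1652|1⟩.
0.8142|0⟩ + 0.5806|1⟩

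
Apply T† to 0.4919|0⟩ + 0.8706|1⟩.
0.4919|0⟩ + (0.6156 - 0.6156i)|1⟩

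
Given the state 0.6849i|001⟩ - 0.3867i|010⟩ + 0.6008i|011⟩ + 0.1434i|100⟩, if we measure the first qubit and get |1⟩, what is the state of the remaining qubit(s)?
i|00⟩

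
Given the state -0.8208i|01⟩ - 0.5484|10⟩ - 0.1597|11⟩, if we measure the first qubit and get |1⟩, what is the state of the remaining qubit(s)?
-0.9601|0⟩ - 0.2796|1⟩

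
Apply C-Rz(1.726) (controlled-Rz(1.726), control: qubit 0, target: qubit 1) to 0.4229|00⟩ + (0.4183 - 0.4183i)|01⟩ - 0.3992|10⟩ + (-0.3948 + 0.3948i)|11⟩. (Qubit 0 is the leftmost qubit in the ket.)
0.4229|00⟩ + (0.4183 - 0.4183i)|01⟩ + (-0.2595 + 0.3033i)|10⟩ + (-0.5567 - 0.04328i)|11⟩

C-Rz(1.726) leaves the control-|0⟩ kets |00⟩, |01⟩ unchanged and applies Rz(1.726) to qubit 1 on the control-|1⟩ pair (|10⟩, |11⟩).
Rz(1.726) = [[e^(−iθ/2), 0], [0, e^(iθ/2)]] with e^(±iθ/2) = cos(θ/2) ± i·sin(θ/2); θ = 1.726, cos(θ/2) ≈ 0.650161, sin(θ/2) ≈ 0.759796.
With a = amp(|10⟩) = -0.3992 and b = amp(|11⟩) = (-0.3948 + 0.3948i):
new amp(|10⟩) = (0.650161 - 0.759796i)·a = (-0.2595 + 0.3033i)
new amp(|11⟩) = (0.650161 + 0.759796i)·b = (-0.5567 - 0.04328i)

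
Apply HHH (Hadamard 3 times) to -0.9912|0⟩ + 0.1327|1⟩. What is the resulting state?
-0.6071|0⟩ - 0.7947|1⟩

H² = I, so H^3 = H: a single Hadamard. With (a, b) = (-0.9912, 0.1327), H gives ((a + b)/√2, (a − b)/√2) = (-0.6071, -0.7947).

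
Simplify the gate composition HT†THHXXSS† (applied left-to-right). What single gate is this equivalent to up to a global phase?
H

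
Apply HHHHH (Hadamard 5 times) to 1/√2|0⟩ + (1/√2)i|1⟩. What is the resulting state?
(1/2 + (1/2)i)|0⟩ + (1/2 - (1/2)i)|1⟩

H² = I, so H^5 = H: a single Hadamard. With (a, b) = (1/√2, (1/√2)i), H gives ((a + b)/√2, (a − b)/√2) = ((1/2 + (1/2)i), (1/2 - (1/2)i)).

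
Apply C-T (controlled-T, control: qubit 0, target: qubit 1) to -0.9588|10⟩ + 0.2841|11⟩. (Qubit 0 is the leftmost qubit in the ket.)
-0.9588|10⟩ + (0.2009 + 0.2009i)|11⟩

C-T leaves the control-|0⟩ kets |00⟩, |01⟩ unchanged and applies T to qubit 1 on the control-|1⟩ pair (|10⟩, |11⟩).
T = [[1, 0], [0, (1/√2 + (1/√2)i)]].
With a = amp(|10⟩) = -0.9588 and b = amp(|11⟩) = 0.2841:
new amp(|10⟩) = (1)·a = -0.9588
new amp(|11⟩) = (1/√2 + (1/√2)i)·b = (0.2009 + 0.2009i)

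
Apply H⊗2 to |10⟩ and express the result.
1/2|00⟩ + 1/2|01⟩ - 1/2|10⟩ - 1/2|11⟩

H⊗2 gives amp(|y⟩) = (1/2) Σ_x (−1)^(x·y) amp(|x⟩), where x·y is the number of positions in which both x and y have a 1.
|00⟩: (1)/2 = 1/2
|01⟩: (1)/2 = 1/2
|10⟩: (-1)/2 = -1/2
|11⟩: (-1)/2 = -1/2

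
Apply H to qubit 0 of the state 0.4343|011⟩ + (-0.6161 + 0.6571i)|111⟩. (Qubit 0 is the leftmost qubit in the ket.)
(-0.1286 + 0.4646i)|011⟩ + (0.7427 - 0.4646i)|111⟩

H on qubit 0 mixes each pair of kets that differ only in qubit 0: amplitudes (a, b) of (|…0…⟩, |…1…⟩) become ((a + b)/√2, (a − b)/√2). Kets absent from the input have amplitude 0.
(|011⟩, |111⟩): (a, b) = (0.4343, (-0.6161 + 0.6571i)) → ((-0.1286 + 0.4646i), (0.7427 - 0.4646i))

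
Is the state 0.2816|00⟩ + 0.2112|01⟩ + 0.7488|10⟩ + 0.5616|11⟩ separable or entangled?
Separable

Writing the state as a|00⟩ + b|01⟩ + c|10⟩ + d|11⟩, it is a product state iff ad − bc = 0.
Here (a, b, c, d) = (0.2816, 0.2112, 0.7488, 0.5616): ad − bc = (0.2816)(0.5616) − (0.2112)(0.7488) = 0, so the state is separable.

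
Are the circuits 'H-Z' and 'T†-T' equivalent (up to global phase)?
No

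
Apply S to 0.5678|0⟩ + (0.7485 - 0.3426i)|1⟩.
0.5678|0⟩ + (0.3426 + 0.7485i)|1⟩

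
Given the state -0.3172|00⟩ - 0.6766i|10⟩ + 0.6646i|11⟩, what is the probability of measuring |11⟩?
0.4417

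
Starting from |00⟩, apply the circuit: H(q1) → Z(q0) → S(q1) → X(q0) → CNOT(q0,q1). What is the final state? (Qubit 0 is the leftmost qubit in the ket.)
(1/√2)i|10⟩ + 1/√2|11⟩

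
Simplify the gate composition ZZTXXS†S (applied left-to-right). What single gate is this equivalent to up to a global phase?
T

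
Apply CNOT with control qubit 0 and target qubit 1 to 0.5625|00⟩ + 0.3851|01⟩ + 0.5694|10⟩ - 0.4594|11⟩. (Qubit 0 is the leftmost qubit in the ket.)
0.5625|00⟩ + 0.3851|01⟩ - 0.4594|10⟩ + 0.5694|11⟩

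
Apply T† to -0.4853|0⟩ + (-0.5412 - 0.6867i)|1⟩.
-0.4853|0⟩ + (-0.8683 - 0.1029i)|1⟩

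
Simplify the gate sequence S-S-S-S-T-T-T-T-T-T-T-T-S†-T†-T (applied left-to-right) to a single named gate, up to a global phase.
S†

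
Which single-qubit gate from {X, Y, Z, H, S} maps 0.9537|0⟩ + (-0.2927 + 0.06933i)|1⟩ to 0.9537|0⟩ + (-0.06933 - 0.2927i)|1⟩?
S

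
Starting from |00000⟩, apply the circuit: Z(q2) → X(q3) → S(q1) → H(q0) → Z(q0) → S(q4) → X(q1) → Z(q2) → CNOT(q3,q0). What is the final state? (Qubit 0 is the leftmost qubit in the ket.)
-1/√2|01010⟩ + 1/√2|11010⟩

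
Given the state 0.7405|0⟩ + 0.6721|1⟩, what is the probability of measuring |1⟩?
0.4517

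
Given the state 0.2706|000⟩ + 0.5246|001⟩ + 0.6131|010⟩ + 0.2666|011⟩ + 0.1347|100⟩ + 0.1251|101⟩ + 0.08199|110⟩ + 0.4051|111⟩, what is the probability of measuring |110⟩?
0.006722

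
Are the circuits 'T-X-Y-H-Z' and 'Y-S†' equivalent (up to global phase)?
No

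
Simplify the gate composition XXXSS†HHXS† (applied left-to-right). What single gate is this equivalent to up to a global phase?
S†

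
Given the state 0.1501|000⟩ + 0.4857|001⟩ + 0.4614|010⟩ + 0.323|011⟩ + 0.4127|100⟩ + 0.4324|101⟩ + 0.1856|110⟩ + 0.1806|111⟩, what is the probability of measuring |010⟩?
0.2129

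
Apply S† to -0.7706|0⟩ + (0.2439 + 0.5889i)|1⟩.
-0.7706|0⟩ + (0.5889 - 0.2439i)|1⟩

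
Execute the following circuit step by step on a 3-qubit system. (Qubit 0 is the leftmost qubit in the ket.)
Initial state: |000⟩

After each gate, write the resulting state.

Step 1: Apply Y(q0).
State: i|100⟩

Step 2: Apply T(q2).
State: i|100⟩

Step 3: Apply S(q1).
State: i|100⟩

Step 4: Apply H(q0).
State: (1/√2)i|000⟩ - (1/√2)i|100⟩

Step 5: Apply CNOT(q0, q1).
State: (1/√2)i|000⟩ - (1/√2)i|110⟩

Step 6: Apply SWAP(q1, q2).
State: (1/√2)i|000⟩ - (1/√2)i|101⟩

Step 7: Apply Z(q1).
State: (1/√2)i|000⟩ - (1/√2)i|101⟩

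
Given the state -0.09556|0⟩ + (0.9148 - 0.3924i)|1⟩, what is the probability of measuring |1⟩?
0.9908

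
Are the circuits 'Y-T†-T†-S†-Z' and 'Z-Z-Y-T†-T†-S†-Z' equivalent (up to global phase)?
Yes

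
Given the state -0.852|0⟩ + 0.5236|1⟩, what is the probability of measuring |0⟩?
0.7259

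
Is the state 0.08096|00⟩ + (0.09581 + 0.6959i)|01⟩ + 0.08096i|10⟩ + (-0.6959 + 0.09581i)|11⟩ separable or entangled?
Separable

Writing the state as a|00⟩ + b|01⟩ + c|10⟩ + d|11⟩, it is a product state iff ad − bc = 0.
Here (a, b, c, d) = (0.08096, (0.09581 + 0.6959i), 0.08096i, (-0.6959 + 0.09581i)): ad − bc = (0.08096)(-0.6959 + 0.09581i) − (0.09581 + 0.6959i)(0.08096i) = 0, so the state is separable.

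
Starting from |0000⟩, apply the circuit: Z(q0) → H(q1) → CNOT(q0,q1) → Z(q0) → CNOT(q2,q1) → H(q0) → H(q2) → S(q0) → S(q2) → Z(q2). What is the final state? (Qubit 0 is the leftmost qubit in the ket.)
1/√8|0000⟩ - (1/√8)i|0010⟩ + 1/√8|0100⟩ - (1/√8)i|0110⟩ + (1/√8)i|1000⟩ + 1/√8|1010⟩ + (1/√8)i|1100⟩ + 1/√8|1110⟩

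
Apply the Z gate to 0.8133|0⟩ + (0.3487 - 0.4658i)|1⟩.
0.8133|0⟩ + (-0.3487 + 0.4658i)|1⟩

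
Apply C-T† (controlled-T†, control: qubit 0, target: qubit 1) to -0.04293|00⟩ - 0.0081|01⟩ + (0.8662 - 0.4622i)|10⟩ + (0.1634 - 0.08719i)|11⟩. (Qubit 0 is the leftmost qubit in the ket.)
-0.04293|00⟩ - 0.0081|01⟩ + (0.8662 - 0.4622i)|10⟩ + (0.05389 - 0.1772i)|11⟩

C-T† leaves the control-|0⟩ kets |00⟩, |01⟩ unchanged and applies T† to qubit 1 on the control-|1⟩ pair (|10⟩, |11⟩).
T† = [[1, 0], [0, (1/√2 - (1/√2)i)]].
With a = amp(|10⟩) = (0.8662 - 0.4622i) and b = amp(|11⟩) = (0.1634 - 0.08719i):
new amp(|10⟩) = (1)·a = (0.8662 - 0.4622i)
new amp(|11⟩) = (1/√2 - (1/√2)i)·b = (0.05389 - 0.1772i)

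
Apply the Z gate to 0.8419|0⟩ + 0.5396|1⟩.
0.8419|0⟩ - 0.5396|1⟩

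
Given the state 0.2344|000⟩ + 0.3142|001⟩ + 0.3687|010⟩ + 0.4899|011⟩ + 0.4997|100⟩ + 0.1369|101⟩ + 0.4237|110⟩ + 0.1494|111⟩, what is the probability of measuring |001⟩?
0.09872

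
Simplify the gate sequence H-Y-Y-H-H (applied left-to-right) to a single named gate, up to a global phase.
H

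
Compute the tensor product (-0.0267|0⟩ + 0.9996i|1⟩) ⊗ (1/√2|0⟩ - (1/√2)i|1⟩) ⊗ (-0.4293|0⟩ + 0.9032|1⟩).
0.008105|000⟩ - 0.01705|001⟩ - 0.008105i|010⟩ + 0.01705i|011⟩ - 0.3034i|100⟩ + 0.6384i|101⟩ - 0.3034|110⟩ + 0.6384|111⟩

amp(|b₁b₂…⟩) = product of the factor amplitudes for bits b₁, b₂, …; only kets whose every factor amplitude is nonzero survive.
|000⟩: (-0.0267)(1/√2)(-0.4293) = 0.008105
|001⟩: (-0.0267)(1/√2)(0.9032) = -0.01705
|010⟩: (-0.0267)(-(1/√2)i)(-0.4293) = -0.008105i
|011⟩: (-0.0267)(-(1/√2)i)(0.9032) = 0.01705i
|100⟩: (0.9996i)(1/√2)(-0.4293) = -0.3034i
|101⟩: (0.9996i)(1/√2)(0.9032) = 0.6384i
|110⟩: (0.9996i)(-(1/√2)i)(-0.4293) = -0.3034
|111⟩: (0.9996i)(-(1/√2)i)(0.9032) = 0.6384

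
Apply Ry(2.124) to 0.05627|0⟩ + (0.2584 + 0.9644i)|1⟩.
(-0.1983 - 0.8422i)|0⟩ + (0.175 + 0.4698i)|1⟩

Ry(2.124) = [[cos(θ/2), −sin(θ/2)], [sin(θ/2), cos(θ/2)]]; θ = 2.124, cos(θ/2) ≈ 0.487126, sin(θ/2) ≈ 0.873331.
With a = amp(|0⟩) = 0.05627 and b = amp(|1⟩) = (0.2584 + 0.9644i):
new amp(|0⟩) = (0.487126)·a + (-0.873331)·b = (-0.1983 - 0.8422i)
new amp(|1⟩) = (0.873331)·a + (0.487126)·b = (0.175 + 0.4698i)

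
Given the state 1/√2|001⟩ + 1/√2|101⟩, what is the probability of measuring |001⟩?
1/2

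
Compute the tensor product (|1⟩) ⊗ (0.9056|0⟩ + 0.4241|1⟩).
0.9056|10⟩ + 0.4241|11⟩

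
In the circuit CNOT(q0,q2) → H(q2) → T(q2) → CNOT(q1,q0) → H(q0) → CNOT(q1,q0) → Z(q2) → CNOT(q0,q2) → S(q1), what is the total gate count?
9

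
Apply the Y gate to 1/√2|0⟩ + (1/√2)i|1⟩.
1/√2|0⟩ + (1/√2)i|1⟩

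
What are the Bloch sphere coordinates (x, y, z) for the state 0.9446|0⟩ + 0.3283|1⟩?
(0.6202, 0, 0.7845)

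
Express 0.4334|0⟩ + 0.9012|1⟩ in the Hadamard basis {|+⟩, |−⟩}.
0.9437|+⟩ - 0.3308|−⟩

With |ψ⟩ = α|0⟩ + β|1⟩, the Hadamard-basis coefficients are ⟨+|ψ⟩ = (α + β)/√2 and ⟨−|ψ⟩ = (α − β)/√2.
Here α = 0.4334, β = 0.9012: (α + β)/√2 = 0.9437, (α − β)/√2 = -0.3308.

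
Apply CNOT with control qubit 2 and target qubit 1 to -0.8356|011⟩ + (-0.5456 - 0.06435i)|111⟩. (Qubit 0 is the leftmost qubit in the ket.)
-0.8356|001⟩ + (-0.5456 - 0.06435i)|101⟩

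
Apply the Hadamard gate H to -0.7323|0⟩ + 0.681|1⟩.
-0.03627|0⟩ - 0.9994|1⟩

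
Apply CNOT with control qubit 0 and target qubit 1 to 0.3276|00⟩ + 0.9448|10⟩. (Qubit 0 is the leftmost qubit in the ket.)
0.3276|00⟩ + 0.9448|11⟩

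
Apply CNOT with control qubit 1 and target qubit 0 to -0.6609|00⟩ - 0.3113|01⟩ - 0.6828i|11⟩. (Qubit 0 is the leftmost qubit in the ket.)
-0.6609|00⟩ - 0.6828i|01⟩ - 0.3113|11⟩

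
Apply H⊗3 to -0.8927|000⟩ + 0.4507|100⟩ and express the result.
-0.1563|000⟩ - 0.1563|001⟩ - 0.1563|010⟩ - 0.1563|011⟩ - 0.475|100⟩ - 0.475|101⟩ - 0.475|110⟩ - 0.475|111⟩

H⊗3 gives amp(|y⟩) = (1/2√2) Σ_x (−1)^(x·y) amp(|x⟩), where x·y is the number of positions in which both x and y have a 1.
|000⟩: (-0.8927 + 0.4507)/(2√2) = -0.1563
|001⟩: (-0.8927 + 0.4507)/(2√2) = -0.1563
|010⟩: (-0.8927 + 0.4507)/(2√2) = -0.1563
|011⟩: (-0.8927 + 0.4507)/(2√2) = -0.1563
|100⟩: (-0.8927 - 0.4507)/(2√2) = -0.475
|101⟩: (-0.8927 - 0.4507)/(2√2) = -0.475
|110⟩: (-0.8927 - 0.4507)/(2√2) = -0.475
|111⟩: (-0.8927 - 0.4507)/(2√2) = -0.475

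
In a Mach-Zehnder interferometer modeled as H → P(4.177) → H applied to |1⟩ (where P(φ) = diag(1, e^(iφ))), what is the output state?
(0.7551 + 0.43i)|0⟩ + (0.2449 - 0.43i)|1⟩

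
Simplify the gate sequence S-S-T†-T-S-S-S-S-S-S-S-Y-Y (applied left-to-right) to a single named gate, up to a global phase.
S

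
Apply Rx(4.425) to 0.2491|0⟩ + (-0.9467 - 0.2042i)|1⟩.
(-0.3127 + 0.7584i)|0⟩ + (0.5667 - 0.07732i)|1⟩

Rx(4.425) = [[cos(θ/2), −i·sin(θ/2)], [−i·sin(θ/2), cos(θ/2)]]; θ = 4.425, cos(θ/2) ≈ -0.598561, sin(θ/2) ≈ 0.801077.
With a = amp(|0⟩) = 0.2491 and b = amp(|1⟩) = (-0.9467 - 0.2042i):
new amp(|0⟩) = (-0.598561)·a + (-0.801077i)·b = (-0.3127 + 0.7584i)
new amp(|1⟩) = (-0.801077i)·a + (-0.598561)·b = (0.5667 - 0.07732i)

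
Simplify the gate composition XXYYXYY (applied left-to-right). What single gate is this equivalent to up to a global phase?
X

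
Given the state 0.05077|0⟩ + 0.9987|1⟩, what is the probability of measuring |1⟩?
0.9974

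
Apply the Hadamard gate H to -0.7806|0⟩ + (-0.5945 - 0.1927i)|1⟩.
(-0.9723 - 0.1363i)|0⟩ + (-0.1316 + 0.1363i)|1⟩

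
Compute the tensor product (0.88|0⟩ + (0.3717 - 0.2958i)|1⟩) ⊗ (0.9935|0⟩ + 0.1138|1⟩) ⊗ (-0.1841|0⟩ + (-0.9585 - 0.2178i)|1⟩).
-0.161|000⟩ + (-0.838 - 0.1904i)|001⟩ - 0.01844|010⟩ + (-0.09599 - 0.02181i)|011⟩ + (-0.06799 + 0.0541i)|100⟩ + (-0.418 + 0.2013i)|101⟩ + (-0.007787 + 0.006197i)|110⟩ + (-0.04788 + 0.02305i)|111⟩

amp(|b₁b₂…⟩) = product of the factor amplitudes for bits b₁, b₂, …; only kets whose every factor amplitude is nonzero survive.
|000⟩: (0.88)(0.9935)(-0.1841) = -0.161
|001⟩: (0.88)(0.9935)(-0.9585 - 0.2178i) = (-0.838 - 0.1904i)
|010⟩: (0.88)(0.1138)(-0.1841) = -0.01844
|011⟩: (0.88)(0.1138)(-0.9585 - 0.2178i) = (-0.09599 - 0.02181i)
|100⟩: (0.3717 - 0.2958i)(0.9935)(-0.1841) = (-0.06799 + 0.0541i)
|101⟩: (0.3717 - 0.2958i)(0.9935)(-0.9585 - 0.2178i) = (-0.418 + 0.2013i)
|110⟩: (0.3717 - 0.2958i)(0.1138)(-0.1841) = (-0.007787 + 0.006197i)
|111⟩: (0.3717 - 0.2958i)(0.1138)(-0.9585 - 0.2178i) = (-0.04788 + 0.02305i)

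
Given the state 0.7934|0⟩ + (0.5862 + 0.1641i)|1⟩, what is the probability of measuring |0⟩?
0.6295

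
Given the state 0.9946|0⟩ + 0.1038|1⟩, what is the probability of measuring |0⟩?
0.9892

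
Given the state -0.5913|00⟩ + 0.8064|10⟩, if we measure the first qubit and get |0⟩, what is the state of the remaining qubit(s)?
-|0⟩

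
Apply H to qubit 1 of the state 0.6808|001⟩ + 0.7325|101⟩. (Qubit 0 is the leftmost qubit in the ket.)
0.4814|001⟩ + 0.4814|011⟩ + 0.518|101⟩ + 0.518|111⟩

H on qubit 1 mixes each pair of kets that differ only in qubit 1: amplitudes (a, b) of (|…0…⟩, |…1…⟩) become ((a + b)/√2, (a − b)/√2). Kets absent from the input have amplitude 0.
(|001⟩, |011⟩): (a, b) = (0.6808, 0) → (0.4814, 0.4814)
(|101⟩, |111⟩): (a, b) = (0.7325, 0) → (0.518, 0.518)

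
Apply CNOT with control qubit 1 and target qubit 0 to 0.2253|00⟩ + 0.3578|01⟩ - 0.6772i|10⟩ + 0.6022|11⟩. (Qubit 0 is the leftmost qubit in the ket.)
0.2253|00⟩ + 0.6022|01⟩ - 0.6772i|10⟩ + 0.3578|11⟩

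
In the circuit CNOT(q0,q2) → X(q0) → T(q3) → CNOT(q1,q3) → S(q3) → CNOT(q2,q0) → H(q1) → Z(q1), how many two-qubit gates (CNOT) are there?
3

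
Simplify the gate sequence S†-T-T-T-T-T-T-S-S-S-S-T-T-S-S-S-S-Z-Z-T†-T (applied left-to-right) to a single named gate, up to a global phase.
S†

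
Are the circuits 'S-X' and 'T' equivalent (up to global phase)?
No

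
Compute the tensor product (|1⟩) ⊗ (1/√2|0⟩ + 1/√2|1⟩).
1/√2|10⟩ + 1/√2|11⟩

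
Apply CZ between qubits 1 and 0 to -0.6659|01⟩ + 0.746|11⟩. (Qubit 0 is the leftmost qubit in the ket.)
-0.6659|01⟩ - 0.746|11⟩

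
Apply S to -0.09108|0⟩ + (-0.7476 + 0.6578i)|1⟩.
-0.09108|0⟩ + (-0.6578 - 0.7476i)|1⟩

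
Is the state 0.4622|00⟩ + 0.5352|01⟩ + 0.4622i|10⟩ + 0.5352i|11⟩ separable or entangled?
Separable

Writing the state as a|00⟩ + b|01⟩ + c|10⟩ + d|11⟩, it is a product state iff ad − bc = 0.
Here (a, b, c, d) = (0.4622, 0.5352, 0.4622i, 0.5352i): ad − bc = (0.4622)(0.5352i) − (0.5352)(0.4622i) = 0, so the state is separable.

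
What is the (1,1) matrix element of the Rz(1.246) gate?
(0.8121 + 0.5835i)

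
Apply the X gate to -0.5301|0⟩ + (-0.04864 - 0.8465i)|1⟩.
(-0.04864 - 0.8465i)|0⟩ - 0.5301|1⟩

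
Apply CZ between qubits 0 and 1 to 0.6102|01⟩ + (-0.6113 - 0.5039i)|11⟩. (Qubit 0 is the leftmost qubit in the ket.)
0.6102|01⟩ + (0.6113 + 0.5039i)|11⟩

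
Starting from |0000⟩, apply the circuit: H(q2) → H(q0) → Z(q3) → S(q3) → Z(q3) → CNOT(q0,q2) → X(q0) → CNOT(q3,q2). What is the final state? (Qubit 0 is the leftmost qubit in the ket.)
1/2|0000⟩ + 1/2|0010⟩ + 1/2|1000⟩ + 1/2|1010⟩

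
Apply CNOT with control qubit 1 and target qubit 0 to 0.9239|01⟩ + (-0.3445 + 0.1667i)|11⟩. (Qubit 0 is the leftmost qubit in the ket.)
(-0.3445 + 0.1667i)|01⟩ + 0.9239|11⟩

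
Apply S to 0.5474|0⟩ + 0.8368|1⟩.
0.5474|0⟩ + 0.8368i|1⟩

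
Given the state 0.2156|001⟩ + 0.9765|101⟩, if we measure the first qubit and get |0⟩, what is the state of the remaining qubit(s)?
|01⟩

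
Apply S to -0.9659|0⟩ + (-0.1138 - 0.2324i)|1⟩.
-0.9659|0⟩ + (0.2324 - 0.1138i)|1⟩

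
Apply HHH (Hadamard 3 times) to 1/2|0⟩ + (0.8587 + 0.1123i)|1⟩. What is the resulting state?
(0.9607 + 0.07941i)|0⟩ + (-0.2536 - 0.07941i)|1⟩

H² = I, so H^3 = H: a single Hadamard. With (a, b) = (1/2, (0.8587 + 0.1123i)), H gives ((a + b)/√2, (a − b)/√2) = ((0.9607 + 0.07941i), (-0.2536 - 0.07941i)).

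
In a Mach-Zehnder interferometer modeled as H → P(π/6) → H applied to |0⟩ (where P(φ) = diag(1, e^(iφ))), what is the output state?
(0.933 + 0.25i)|0⟩ + (0.06699 - 0.25i)|1⟩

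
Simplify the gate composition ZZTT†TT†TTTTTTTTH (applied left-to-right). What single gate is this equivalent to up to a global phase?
H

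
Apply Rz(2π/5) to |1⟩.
(0.809 + 0.5878i)|1⟩

Rz(2π/5) = [[e^(−iθ/2), 0], [0, e^(iθ/2)]] with e^(±iθ/2) = cos(θ/2) ± i·sin(θ/2); θ = 2π/5, cos(θ/2) ≈ 0.809017, sin(θ/2) ≈ 0.587785.
With a = amp(|0⟩) = 0 and b = amp(|1⟩) = 1:
new amp(|0⟩) = (0.809017 - 0.587785i)·a = 0
new amp(|1⟩) = (0.809017 + 0.587785i)·b = (0.809 + 0.5878i)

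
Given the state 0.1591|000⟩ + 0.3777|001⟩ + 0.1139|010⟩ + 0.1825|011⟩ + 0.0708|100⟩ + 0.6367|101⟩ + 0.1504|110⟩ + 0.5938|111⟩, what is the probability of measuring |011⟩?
0.03331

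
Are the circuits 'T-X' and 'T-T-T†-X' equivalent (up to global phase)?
Yes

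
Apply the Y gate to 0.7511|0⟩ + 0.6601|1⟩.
-0.6601i|0⟩ + 0.7511i|1⟩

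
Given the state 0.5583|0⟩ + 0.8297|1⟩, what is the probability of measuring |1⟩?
0.6884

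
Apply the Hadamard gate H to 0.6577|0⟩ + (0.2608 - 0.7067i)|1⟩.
(0.6495 - 0.4997i)|0⟩ + (0.2807 + 0.4997i)|1⟩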